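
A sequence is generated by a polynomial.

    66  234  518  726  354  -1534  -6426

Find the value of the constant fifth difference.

-120

Δ: 168, 284, 208, -372, -1888, -4892
Δ²: 116, -76, -580, -1516, -3004
Δ³: -192, -504, -936, -1488
Δ⁴: -312, -432, -552
Δ⁵: -120, -120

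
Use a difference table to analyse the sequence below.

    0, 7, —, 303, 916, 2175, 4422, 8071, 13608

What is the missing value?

66

Using the last 6 terms:
613, 1259, 2247, 3649, 5537
646, 988, 1402, 1888
342, 414, 486
72, 72
Constant fourth difference = 72.
Extend backward: 342 − 72 = 270;  646 − 270 = 376;  613 − 376 = 237;  303 − 237 = 66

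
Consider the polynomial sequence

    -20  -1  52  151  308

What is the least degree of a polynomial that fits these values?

First differences: 19, 53, 99, 157
Second differences: 34, 46, 58
Third differences: 12, 12
The third differences are constant, so the polynomial has degree 3.

3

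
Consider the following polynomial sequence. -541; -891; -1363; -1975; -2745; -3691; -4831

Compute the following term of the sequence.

-6183

D1: -350 , -472 , -612 , -770 , -946 , -1140
D2: -122 , -140 , -158 , -176 , -194
D3: -18 , -18 , -18 , -18
The third differences are constant (-18).
-194 − 18 = -212;  -1140 − 212 = -1352;  -4831 − 1352 = -6183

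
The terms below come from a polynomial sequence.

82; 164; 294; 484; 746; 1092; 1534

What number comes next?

First differences: 82, 130, 190, 262, 346, 442
Second differences: 48, 60, 72, 84, 96
Third differences: 12, 12, 12, 12
Constant third difference = 12, so extend:
96 + 12 = 108;  442 + 108 = 550;  1534 + 550 = 2084

2084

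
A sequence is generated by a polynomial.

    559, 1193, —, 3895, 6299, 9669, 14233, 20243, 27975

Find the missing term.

Using the last 6 terms:
First differences: 2404  3370  4564  6010  7732
Second differences: 966  1194  1446  1722
Third differences: 228  252  276
Fourth differences: 24  24
Constant fourth difference = 24.
Extend backward: 228 − 24 = 204;  966 − 204 = 762;  2404 − 762 = 1642;  3895 − 1642 = 2253

2253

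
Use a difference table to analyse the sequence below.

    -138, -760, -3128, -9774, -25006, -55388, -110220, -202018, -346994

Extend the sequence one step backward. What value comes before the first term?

-26

First differences: -622, -2368, -6646, -15232, -30382, -54832, -91798, -144976
Second differences: -1746, -4278, -8586, -15150, -24450, -36966, -53178
Third differences: -2532, -4308, -6564, -9300, -12516, -16212
Fourth differences: -1776, -2256, -2736, -3216, -3696
Fifth differences: -480, -480, -480, -480
The fifth differences are constant at -480.
Work back: -1776 + 480 = -1296;  -2532 + 1296 = -1236;  -1746 + 1236 = -510;  -622 + 510 = -112;  -138 + 112 = -26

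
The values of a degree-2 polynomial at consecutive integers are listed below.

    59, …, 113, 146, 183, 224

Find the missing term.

84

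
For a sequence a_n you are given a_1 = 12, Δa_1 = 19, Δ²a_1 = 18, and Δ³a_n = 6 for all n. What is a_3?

68

Build the table forward from the leading diagonal:
Third differences: 6, 6, 6
Second differences: 18, 24, 30
First differences: 19, 37, 61
a: 12, 31, 68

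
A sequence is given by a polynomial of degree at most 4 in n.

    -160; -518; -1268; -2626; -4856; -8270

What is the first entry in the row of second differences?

-392

First differences: -358, -750, -1358, -2230, -3414
Second differences: -392, -608, -872, -1184
Third differences: -216, -264, -312
Fourth differences: -48, -48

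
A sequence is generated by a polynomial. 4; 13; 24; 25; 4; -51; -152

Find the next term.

Δ: 9 , 11 , 1 , -21 , -55 , -101
Δ²: 2 , -10 , -22 , -34 , -46
Δ³: -12 , -12 , -12 , -12
The third differences are constant (-12).
-46 − 12 = -58;  -101 − 58 = -159;  -152 − 159 = -311

-311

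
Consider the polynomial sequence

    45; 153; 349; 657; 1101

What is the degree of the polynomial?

3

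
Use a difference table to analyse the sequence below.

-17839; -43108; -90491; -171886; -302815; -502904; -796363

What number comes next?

-1212466

-25269, -47383, -81395, -130929, -200089, -293459
-22114, -34012, -49534, -69160, -93370
-11898, -15522, -19626, -24210
-3624, -4104, -4584
-480, -480
The fifth differences are constant (-480).
-4584 − 480 = -5064;  -24210 − 5064 = -29274;  -93370 − 29274 = -122644;  -293459 − 122644 = -416103;  -796363 − 416103 = -1212466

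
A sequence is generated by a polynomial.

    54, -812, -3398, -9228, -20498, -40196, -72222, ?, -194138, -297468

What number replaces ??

-121508

Using the first 7 terms:
First differences: -866, -2586, -5830, -11270, -19698, -32026
Second differences: -1720, -3244, -5440, -8428, -12328
Third differences: -1524, -2196, -2988, -3900
Fourth differences: -672, -792, -912
Fifth differences: -120, -120
Constant fifth difference = -120.
Extend forward: -912 − 120 = -1032;  -3900 − 1032 = -4932;  -12328 − 4932 = -17260;  -32026 − 17260 = -49286;  -72222 − 49286 = -121508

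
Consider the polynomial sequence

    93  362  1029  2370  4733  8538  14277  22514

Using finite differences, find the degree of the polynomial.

4

269, 667, 1341, 2363, 3805, 5739, 8237
398, 674, 1022, 1442, 1934, 2498
276, 348, 420, 492, 564
72, 72, 72, 72
The fourth differences are constant, so the polynomial has degree 4.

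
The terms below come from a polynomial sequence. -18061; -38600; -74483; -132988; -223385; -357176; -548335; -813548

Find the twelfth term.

-3057020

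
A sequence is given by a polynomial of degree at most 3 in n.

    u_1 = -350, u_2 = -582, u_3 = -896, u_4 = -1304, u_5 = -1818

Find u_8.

-4116

D1: -232, -314, -408, -514
D2: -82, -94, -106
D3: -12, -12
Third differences constant at -12.
-106 − 12 = -118;  -514 − 118 = -632;  -1818 − 632 = -2450
-118 − 12 = -130;  -632 − 130 = -762;  -2450 − 762 = -3212
-130 − 12 = -142;  -762 − 142 = -904;  -3212 − 904 = -4116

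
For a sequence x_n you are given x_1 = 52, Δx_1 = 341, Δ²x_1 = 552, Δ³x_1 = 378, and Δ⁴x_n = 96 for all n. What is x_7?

19378

Build the table forward from the leading diagonal:
D4: 96  96  96  96  96  96  96
D3: 378  474  570  666  762  858  954
D2: 552  930  1404  1974  2640  3402  4260
D1: 341  893  1823  3227  5201  7841  11243
x: 52  393  1286  3109  6336  11537  19378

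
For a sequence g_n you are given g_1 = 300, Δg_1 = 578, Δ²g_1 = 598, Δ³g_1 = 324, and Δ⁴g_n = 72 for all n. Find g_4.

Build the table forward from the leading diagonal:
D4: 72  72  72  72
D3: 324  396  468  540
D2: 598  922  1318  1786
D1: 578  1176  2098  3416
g: 300  878  2054  4152

4152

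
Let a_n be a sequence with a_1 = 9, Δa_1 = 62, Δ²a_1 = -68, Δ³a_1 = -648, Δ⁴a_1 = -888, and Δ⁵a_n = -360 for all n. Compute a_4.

-657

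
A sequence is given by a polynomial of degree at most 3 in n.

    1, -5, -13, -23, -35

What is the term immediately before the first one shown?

D1: -6  -8  -10  -12
D2: -2  -2  -2
The second differences are constant at -2.
Work back: -6 + 2 = -4;  1 + 4 = 5

5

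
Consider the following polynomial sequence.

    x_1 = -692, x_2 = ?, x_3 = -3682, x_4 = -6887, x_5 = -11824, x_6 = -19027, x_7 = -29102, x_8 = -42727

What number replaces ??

-1747

Using the last 6 terms:
-3205  -4937  -7203  -10075  -13625
-1732  -2266  -2872  -3550
-534  -606  -678
-72  -72
Constant fourth difference = -72.
Extend backward: -534 + 72 = -462;  -1732 + 462 = -1270;  -3205 + 1270 = -1935;  -3682 + 1935 = -1747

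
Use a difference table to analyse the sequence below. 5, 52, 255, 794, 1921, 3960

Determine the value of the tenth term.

First differences: 47 , 203 , 539 , 1127 , 2039
Second differences: 156 , 336 , 588 , 912
Third differences: 180 , 252 , 324
Fourth differences: 72 , 72
Constant fourth difference = 72, so extend:
324 + 72 = 396;  912 + 396 = 1308;  2039 + 1308 = 3347;  3960 + 3347 = 7307
396 + 72 = 468;  1308 + 468 = 1776;  3347 + 1776 = 5123;  7307 + 5123 = 12430
468 + 72 = 540;  1776 + 540 = 2316;  5123 + 2316 = 7439;  12430 + 7439 = 19869
540 + 72 = 612;  2316 + 612 = 2928;  7439 + 2928 = 10367;  19869 + 10367 = 30236

30236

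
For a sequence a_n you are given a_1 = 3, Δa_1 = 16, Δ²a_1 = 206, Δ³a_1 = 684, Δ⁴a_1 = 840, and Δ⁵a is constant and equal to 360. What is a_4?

1353

Build the table forward from the leading diagonal:
D5: 360  360  360  360
D4: 840  1200  1560  1920
D3: 684  1524  2724  4284
D2: 206  890  2414  5138
D1: 16  222  1112  3526
a: 3  19  241  1353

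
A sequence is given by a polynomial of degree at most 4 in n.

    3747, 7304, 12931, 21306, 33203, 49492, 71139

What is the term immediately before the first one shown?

1678

3557, 5627, 8375, 11897, 16289, 21647
2070, 2748, 3522, 4392, 5358
678, 774, 870, 966
96, 96, 96
The fourth differences are constant at 96.
Work back: 678 − 96 = 582;  2070 − 582 = 1488;  3557 − 1488 = 2069;  3747 − 2069 = 1678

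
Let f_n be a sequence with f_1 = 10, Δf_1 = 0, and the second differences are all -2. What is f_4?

4

Build the table forward from the leading diagonal:
D2: -2  -2  -2  -2
D1: 0  -2  -4  -6
f: 10  10  8  4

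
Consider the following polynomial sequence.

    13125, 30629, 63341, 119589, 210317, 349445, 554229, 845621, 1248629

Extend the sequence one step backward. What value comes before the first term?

4757

Δ: 17504  32712  56248  90728  139128  204784  291392  403008
Δ²: 15208  23536  34480  48400  65656  86608  111616
Δ³: 8328  10944  13920  17256  20952  25008
Δ⁴: 2616  2976  3336  3696  4056
Δ⁵: 360  360  360  360
The fifth differences are constant at 360.
Work back: 2616 − 360 = 2256;  8328 − 2256 = 6072;  15208 − 6072 = 9136;  17504 − 9136 = 8368;  13125 − 8368 = 4757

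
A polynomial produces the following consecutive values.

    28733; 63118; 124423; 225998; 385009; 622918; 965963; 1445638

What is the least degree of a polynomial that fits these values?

First differences: 34385, 61305, 101575, 159011, 237909, 343045, 479675
Second differences: 26920, 40270, 57436, 78898, 105136, 136630
Third differences: 13350, 17166, 21462, 26238, 31494
Fourth differences: 3816, 4296, 4776, 5256
Fifth differences: 480, 480, 480
The fifth differences are constant, so the polynomial has degree 5.

5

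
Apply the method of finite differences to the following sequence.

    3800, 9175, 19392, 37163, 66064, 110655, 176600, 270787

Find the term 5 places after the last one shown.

1507232

5375, 10217, 17771, 28901, 44591, 65945, 94187
4842, 7554, 11130, 15690, 21354, 28242
2712, 3576, 4560, 5664, 6888
864, 984, 1104, 1224
120, 120, 120
The fifth differences are constant (120).
1224 + 120 = 1344;  6888 + 1344 = 8232;  28242 + 8232 = 36474;  94187 + 36474 = 130661;  270787 + 130661 = 401448
1344 + 120 = 1464;  8232 + 1464 = 9696;  36474 + 9696 = 46170;  130661 + 46170 = 176831;  401448 + 176831 = 578279
1464 + 120 = 1584;  9696 + 1584 = 11280;  46170 + 11280 = 57450;  176831 + 57450 = 234281;  578279 + 234281 = 812560
1584 + 120 = 1704;  11280 + 1704 = 12984;  57450 + 12984 = 70434;  234281 + 70434 = 304715;  812560 + 304715 = 1117275
1704 + 120 = 1824;  12984 + 1824 = 14808;  70434 + 14808 = 85242;  304715 + 85242 = 389957;  1117275 + 389957 = 1507232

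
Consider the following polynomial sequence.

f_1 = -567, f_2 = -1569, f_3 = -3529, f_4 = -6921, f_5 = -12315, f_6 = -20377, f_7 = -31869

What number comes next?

Δ: -1002, -1960, -3392, -5394, -8062, -11492
Δ²: -958, -1432, -2002, -2668, -3430
Δ³: -474, -570, -666, -762
Δ⁴: -96, -96, -96
The fourth differences are constant (-96).
-762 − 96 = -858;  -3430 − 858 = -4288;  -11492 − 4288 = -15780;  -31869 − 15780 = -47649

-47649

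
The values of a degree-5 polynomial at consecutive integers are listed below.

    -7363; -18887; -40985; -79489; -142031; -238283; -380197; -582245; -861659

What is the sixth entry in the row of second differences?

-60134

Δ: -11524, -22098, -38504, -62542, -96252, -141914, -202048, -279414
Δ²: -10574, -16406, -24038, -33710, -45662, -60134, -77366
Δ³: -5832, -7632, -9672, -11952, -14472, -17232
Δ⁴: -1800, -2040, -2280, -2520, -2760
Δ⁵: -240, -240, -240, -240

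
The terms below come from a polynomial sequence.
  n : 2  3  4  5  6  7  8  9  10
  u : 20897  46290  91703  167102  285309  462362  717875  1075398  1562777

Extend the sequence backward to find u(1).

D1: 25393  45413  75399  118207  177053  255513  357523  487379
D2: 20020  29986  42808  58846  78460  102010  129856
D3: 9966  12822  16038  19614  23550  27846
D4: 2856  3216  3576  3936  4296
D5: 360  360  360  360
The fifth differences are constant at 360.
Work back: 2856 − 360 = 2496;  9966 − 2496 = 7470;  20020 − 7470 = 12550;  25393 − 12550 = 12843;  20897 − 12843 = 8054

8054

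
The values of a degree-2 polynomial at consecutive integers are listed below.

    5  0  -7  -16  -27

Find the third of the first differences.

-9

First differences: -5, -7, -9, -11
Second differences: -2, -2, -2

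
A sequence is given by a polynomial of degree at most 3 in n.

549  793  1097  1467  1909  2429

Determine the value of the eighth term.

3727

First differences: 244, 304, 370, 442, 520
Second differences: 60, 66, 72, 78
Third differences: 6, 6, 6
Third differences constant at 6.
78 + 6 = 84;  520 + 84 = 604;  2429 + 604 = 3033
84 + 6 = 90;  604 + 90 = 694;  3033 + 694 = 3727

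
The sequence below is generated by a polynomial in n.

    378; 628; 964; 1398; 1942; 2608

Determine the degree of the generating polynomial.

3

250, 336, 434, 544, 666
86, 98, 110, 122
12, 12, 12
The third differences are constant, so the polynomial has degree 3.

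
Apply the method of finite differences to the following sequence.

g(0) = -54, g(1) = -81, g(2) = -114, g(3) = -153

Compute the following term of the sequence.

-198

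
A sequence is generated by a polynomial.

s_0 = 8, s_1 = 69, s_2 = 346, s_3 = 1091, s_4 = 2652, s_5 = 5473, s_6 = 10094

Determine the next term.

Δ: 61, 277, 745, 1561, 2821, 4621
Δ²: 216, 468, 816, 1260, 1800
Δ³: 252, 348, 444, 540
Δ⁴: 96, 96, 96
The fourth differences are constant (96).
540 + 96 = 636;  1800 + 636 = 2436;  4621 + 2436 = 7057;  10094 + 7057 = 17151

17151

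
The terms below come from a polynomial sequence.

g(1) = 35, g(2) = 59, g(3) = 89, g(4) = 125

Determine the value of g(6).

215

Δ: 24  30  36
Δ²: 6  6
Second differences constant at 6.
36 + 6 = 42;  125 + 42 = 167
42 + 6 = 48;  167 + 48 = 215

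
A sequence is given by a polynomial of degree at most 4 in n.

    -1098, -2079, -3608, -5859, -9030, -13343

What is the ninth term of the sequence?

-35714

D1: -981, -1529, -2251, -3171, -4313
D2: -548, -722, -920, -1142
D3: -174, -198, -222
D4: -24, -24
Constant fourth difference = -24, so extend:
-222 − 24 = -246;  -1142 − 246 = -1388;  -4313 − 1388 = -5701;  -13343 − 5701 = -19044
-246 − 24 = -270;  -1388 − 270 = -1658;  -5701 − 1658 = -7359;  -19044 − 7359 = -26403
-270 − 24 = -294;  -1658 − 294 = -1952;  -7359 − 1952 = -9311;  -26403 − 9311 = -35714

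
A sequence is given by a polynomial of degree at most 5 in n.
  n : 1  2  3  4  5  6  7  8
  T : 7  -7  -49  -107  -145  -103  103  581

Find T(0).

D1: -14, -42, -58, -38, 42, 206, 478
D2: -28, -16, 20, 80, 164, 272
D3: 12, 36, 60, 84, 108
D4: 24, 24, 24, 24
The fourth differences are constant at 24.
Work back: 12 − 24 = -12;  -28 + 12 = -16;  -14 + 16 = 2;  7 − 2 = 5

5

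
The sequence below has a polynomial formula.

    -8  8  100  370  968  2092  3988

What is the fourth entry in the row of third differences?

D1: 16, 92, 270, 598, 1124, 1896
D2: 76, 178, 328, 526, 772
D3: 102, 150, 198, 246
D4: 48, 48, 48

246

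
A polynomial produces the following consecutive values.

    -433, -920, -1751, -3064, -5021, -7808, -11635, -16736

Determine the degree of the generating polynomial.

4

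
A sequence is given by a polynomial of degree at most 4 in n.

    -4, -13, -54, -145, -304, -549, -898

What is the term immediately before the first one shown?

D1: -9, -41, -91, -159, -245, -349
D2: -32, -50, -68, -86, -104
D3: -18, -18, -18, -18
The third differences are constant at -18.
Work back: -32 + 18 = -14;  -9 + 14 = 5;  -4 − 5 = -9

-9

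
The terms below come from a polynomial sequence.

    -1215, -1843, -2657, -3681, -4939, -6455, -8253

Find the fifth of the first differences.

-1516

D1: -628, -814, -1024, -1258, -1516, -1798
D2: -186, -210, -234, -258, -282
D3: -24, -24, -24, -24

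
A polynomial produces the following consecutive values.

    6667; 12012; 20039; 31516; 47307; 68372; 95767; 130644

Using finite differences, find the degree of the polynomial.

4

First differences: 5345, 8027, 11477, 15791, 21065, 27395, 34877
Second differences: 2682, 3450, 4314, 5274, 6330, 7482
Third differences: 768, 864, 960, 1056, 1152
Fourth differences: 96, 96, 96, 96
The fourth differences are constant, so the polynomial has degree 4.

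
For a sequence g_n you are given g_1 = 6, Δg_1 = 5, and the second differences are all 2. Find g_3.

Build the table forward from the leading diagonal:
Δ²: 2  2  2
Δ: 5  7  9
g: 6  11  18

18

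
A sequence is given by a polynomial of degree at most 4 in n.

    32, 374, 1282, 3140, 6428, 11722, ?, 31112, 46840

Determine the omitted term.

19694

Using the first 6 terms:
First differences: 342, 908, 1858, 3288, 5294
Second differences: 566, 950, 1430, 2006
Third differences: 384, 480, 576
Fourth differences: 96, 96
Constant fourth difference = 96.
Extend forward: 576 + 96 = 672;  2006 + 672 = 2678;  5294 + 2678 = 7972;  11722 + 7972 = 19694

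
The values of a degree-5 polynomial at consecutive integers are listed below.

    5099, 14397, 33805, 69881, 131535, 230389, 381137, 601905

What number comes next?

First differences: 9298, 19408, 36076, 61654, 98854, 150748, 220768
Second differences: 10110, 16668, 25578, 37200, 51894, 70020
Third differences: 6558, 8910, 11622, 14694, 18126
Fourth differences: 2352, 2712, 3072, 3432
Fifth differences: 360, 360, 360
Fifth differences constant at 360.
3432 + 360 = 3792;  18126 + 3792 = 21918;  70020 + 21918 = 91938;  220768 + 91938 = 312706;  601905 + 312706 = 914611

914611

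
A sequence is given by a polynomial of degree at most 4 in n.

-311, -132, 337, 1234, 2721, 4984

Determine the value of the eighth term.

12702

179, 469, 897, 1487, 2263
290, 428, 590, 776
138, 162, 186
24, 24
Constant fourth difference = 24, so extend:
186 + 24 = 210;  776 + 210 = 986;  2263 + 986 = 3249;  4984 + 3249 = 8233
210 + 24 = 234;  986 + 234 = 1220;  3249 + 1220 = 4469;  8233 + 4469 = 12702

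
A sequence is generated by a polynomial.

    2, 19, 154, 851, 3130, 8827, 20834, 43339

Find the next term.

82066

First differences: 17, 135, 697, 2279, 5697, 12007, 22505
Second differences: 118, 562, 1582, 3418, 6310, 10498
Third differences: 444, 1020, 1836, 2892, 4188
Fourth differences: 576, 816, 1056, 1296
Fifth differences: 240, 240, 240
Constant fifth difference = 240, so extend:
1296 + 240 = 1536;  4188 + 1536 = 5724;  10498 + 5724 = 16222;  22505 + 16222 = 38727;  43339 + 38727 = 82066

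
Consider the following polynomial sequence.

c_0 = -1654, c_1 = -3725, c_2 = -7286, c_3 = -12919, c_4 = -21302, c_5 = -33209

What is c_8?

First differences: -2071  -3561  -5633  -8383  -11907
Second differences: -1490  -2072  -2750  -3524
Third differences: -582  -678  -774
Fourth differences: -96  -96
The fourth differences are constant (-96).
-774 − 96 = -870;  -3524 − 870 = -4394;  -11907 − 4394 = -16301;  -33209 − 16301 = -49510
-870 − 96 = -966;  -4394 − 966 = -5360;  -16301 − 5360 = -21661;  -49510 − 21661 = -71171
-966 − 96 = -1062;  -5360 − 1062 = -6422;  -21661 − 6422 = -28083;  -71171 − 28083 = -99254

-99254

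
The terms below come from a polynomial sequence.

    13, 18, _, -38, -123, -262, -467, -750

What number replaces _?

5

Using the last 5 terms:
First differences: -85, -139, -205, -283
Second differences: -54, -66, -78
Third differences: -12, -12
Constant third difference = -12.
Extend backward: -54 + 12 = -42;  -85 + 42 = -43;  -38 + 43 = 5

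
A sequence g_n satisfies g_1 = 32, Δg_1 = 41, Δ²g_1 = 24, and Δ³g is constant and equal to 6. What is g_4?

233

Build the table forward from the leading diagonal:
Third differences: 6  6  6  6
Second differences: 24  30  36  42
First differences: 41  65  95  131
g: 32  73  138  233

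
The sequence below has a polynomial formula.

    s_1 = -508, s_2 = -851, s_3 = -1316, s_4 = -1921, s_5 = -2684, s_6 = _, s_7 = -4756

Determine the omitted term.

-3623

Using the first 5 terms:
First differences: -343  -465  -605  -763
Second differences: -122  -140  -158
Third differences: -18  -18
Constant third difference = -18.
Extend forward: -158 − 18 = -176;  -763 − 176 = -939;  -2684 − 939 = -3623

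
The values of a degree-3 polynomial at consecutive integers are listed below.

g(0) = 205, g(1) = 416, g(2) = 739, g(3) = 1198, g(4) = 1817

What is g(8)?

First differences: 211, 323, 459, 619
Second differences: 112, 136, 160
Third differences: 24, 24
Constant third difference = 24, so extend:
160 + 24 = 184;  619 + 184 = 803;  1817 + 803 = 2620
184 + 24 = 208;  803 + 208 = 1011;  2620 + 1011 = 3631
208 + 24 = 232;  1011 + 232 = 1243;  3631 + 1243 = 4874
232 + 24 = 256;  1243 + 256 = 1499;  4874 + 1499 = 6373

6373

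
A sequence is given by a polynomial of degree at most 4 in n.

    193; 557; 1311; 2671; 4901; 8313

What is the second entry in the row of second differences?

First differences: 364, 754, 1360, 2230, 3412
Second differences: 390, 606, 870, 1182
Third differences: 216, 264, 312
Fourth differences: 48, 48

606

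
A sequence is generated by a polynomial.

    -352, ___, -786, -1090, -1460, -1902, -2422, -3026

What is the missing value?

-542

Using the last 6 terms:
First differences: -304, -370, -442, -520, -604
Second differences: -66, -72, -78, -84
Third differences: -6, -6, -6
Constant third difference = -6.
Extend backward: -66 + 6 = -60;  -304 + 60 = -244;  -786 + 244 = -542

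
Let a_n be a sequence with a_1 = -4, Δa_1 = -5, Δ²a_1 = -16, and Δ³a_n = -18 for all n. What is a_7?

Build the table forward from the leading diagonal:
D3: -18, -18, -18, -18, -18, -18, -18
D2: -16, -34, -52, -70, -88, -106, -124
D1: -5, -21, -55, -107, -177, -265, -371
a: -4, -9, -30, -85, -192, -369, -634

-634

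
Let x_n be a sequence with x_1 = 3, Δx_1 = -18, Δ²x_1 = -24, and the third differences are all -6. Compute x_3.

-57

Build the table forward from the leading diagonal:
Δ³: -6  -6  -6
Δ²: -24  -30  -36
Δ: -18  -42  -72
x: 3  -15  -57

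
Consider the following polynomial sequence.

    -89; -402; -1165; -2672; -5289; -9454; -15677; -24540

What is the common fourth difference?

-72

First differences: -313, -763, -1507, -2617, -4165, -6223, -8863
Second differences: -450, -744, -1110, -1548, -2058, -2640
Third differences: -294, -366, -438, -510, -582
Fourth differences: -72, -72, -72, -72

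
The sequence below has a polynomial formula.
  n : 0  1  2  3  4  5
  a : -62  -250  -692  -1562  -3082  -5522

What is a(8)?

-21782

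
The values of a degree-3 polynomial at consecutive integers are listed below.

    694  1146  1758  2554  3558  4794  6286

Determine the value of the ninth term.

452, 612, 796, 1004, 1236, 1492
160, 184, 208, 232, 256
24, 24, 24, 24
Third differences constant at 24.
256 + 24 = 280;  1492 + 280 = 1772;  6286 + 1772 = 8058
280 + 24 = 304;  1772 + 304 = 2076;  8058 + 2076 = 10134

10134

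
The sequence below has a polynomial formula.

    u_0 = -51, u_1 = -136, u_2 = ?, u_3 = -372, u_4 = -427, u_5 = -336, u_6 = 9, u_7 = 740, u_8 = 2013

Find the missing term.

Using the last 6 terms:
Δ: -55  91  345  731  1273
Δ²: 146  254  386  542
Δ³: 108  132  156
Δ⁴: 24  24
Constant fourth difference = 24.
Extend backward: 108 − 24 = 84;  146 − 84 = 62;  -55 − 62 = -117;  -372 + 117 = -255

-255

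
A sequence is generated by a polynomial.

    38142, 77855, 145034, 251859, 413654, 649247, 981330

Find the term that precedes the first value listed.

16499

First differences: 39713  67179  106825  161795  235593  332083
Second differences: 27466  39646  54970  73798  96490
Third differences: 12180  15324  18828  22692
Fourth differences: 3144  3504  3864
Fifth differences: 360  360
The fifth differences are constant at 360.
Work back: 3144 − 360 = 2784;  12180 − 2784 = 9396;  27466 − 9396 = 18070;  39713 − 18070 = 21643;  38142 − 21643 = 16499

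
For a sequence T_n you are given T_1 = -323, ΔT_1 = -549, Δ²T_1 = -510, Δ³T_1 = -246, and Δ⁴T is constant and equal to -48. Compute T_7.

Build the table forward from the leading diagonal:
Fourth differences: -48, -48, -48, -48, -48, -48, -48
Third differences: -246, -294, -342, -390, -438, -486, -534
Second differences: -510, -756, -1050, -1392, -1782, -2220, -2706
First differences: -549, -1059, -1815, -2865, -4257, -6039, -8259
T: -323, -872, -1931, -3746, -6611, -10868, -16907

-16907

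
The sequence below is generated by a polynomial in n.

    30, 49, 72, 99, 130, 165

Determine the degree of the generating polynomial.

2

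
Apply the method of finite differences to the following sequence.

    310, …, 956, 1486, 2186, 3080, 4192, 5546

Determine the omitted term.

572

Using the last 6 terms:
530  700  894  1112  1354
170  194  218  242
24  24  24
Constant third difference = 24.
Extend backward: 170 − 24 = 146;  530 − 146 = 384;  956 − 384 = 572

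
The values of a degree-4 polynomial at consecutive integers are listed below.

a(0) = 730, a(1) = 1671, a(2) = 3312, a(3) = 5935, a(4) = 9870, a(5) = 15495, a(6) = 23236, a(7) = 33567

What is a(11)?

Δ: 941, 1641, 2623, 3935, 5625, 7741, 10331
Δ²: 700, 982, 1312, 1690, 2116, 2590
Δ³: 282, 330, 378, 426, 474
Δ⁴: 48, 48, 48, 48
Constant fourth difference = 48, so extend:
474 + 48 = 522;  2590 + 522 = 3112;  10331 + 3112 = 13443;  33567 + 13443 = 47010
522 + 48 = 570;  3112 + 570 = 3682;  13443 + 3682 = 17125;  47010 + 17125 = 64135
570 + 48 = 618;  3682 + 618 = 4300;  17125 + 4300 = 21425;  64135 + 21425 = 85560
618 + 48 = 666;  4300 + 666 = 4966;  21425 + 4966 = 26391;  85560 + 26391 = 111951

111951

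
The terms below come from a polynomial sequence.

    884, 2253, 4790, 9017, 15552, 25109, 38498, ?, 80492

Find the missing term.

56625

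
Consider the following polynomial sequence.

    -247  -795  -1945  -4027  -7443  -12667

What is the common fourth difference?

D1: -548, -1150, -2082, -3416, -5224
D2: -602, -932, -1334, -1808
D3: -330, -402, -474
D4: -72, -72

-72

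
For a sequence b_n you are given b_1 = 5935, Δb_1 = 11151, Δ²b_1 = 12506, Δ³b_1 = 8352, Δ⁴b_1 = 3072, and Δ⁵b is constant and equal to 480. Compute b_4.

85258

Build the table forward from the leading diagonal:
Fifth differences: 480  480  480  480
Fourth differences: 3072  3552  4032  4512
Third differences: 8352  11424  14976  19008
Second differences: 12506  20858  32282  47258
First differences: 11151  23657  44515  76797
b: 5935  17086  40743  85258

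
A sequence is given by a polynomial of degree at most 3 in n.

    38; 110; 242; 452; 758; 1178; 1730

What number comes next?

First differences: 72  132  210  306  420  552
Second differences: 60  78  96  114  132
Third differences: 18  18  18  18
The third differences are constant (18).
132 + 18 = 150;  552 + 150 = 702;  1730 + 702 = 2432

2432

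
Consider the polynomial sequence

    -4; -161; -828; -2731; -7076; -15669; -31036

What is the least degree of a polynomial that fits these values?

5

First differences: -157, -667, -1903, -4345, -8593, -15367
Second differences: -510, -1236, -2442, -4248, -6774
Third differences: -726, -1206, -1806, -2526
Fourth differences: -480, -600, -720
Fifth differences: -120, -120
The fifth differences are constant, so the polynomial has degree 5.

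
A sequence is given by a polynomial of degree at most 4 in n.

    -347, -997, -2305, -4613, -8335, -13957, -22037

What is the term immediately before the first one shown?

First differences: -650  -1308  -2308  -3722  -5622  -8080
Second differences: -658  -1000  -1414  -1900  -2458
Third differences: -342  -414  -486  -558
Fourth differences: -72  -72  -72
The fourth differences are constant at -72.
Work back: -342 + 72 = -270;  -658 + 270 = -388;  -650 + 388 = -262;  -347 + 262 = -85

-85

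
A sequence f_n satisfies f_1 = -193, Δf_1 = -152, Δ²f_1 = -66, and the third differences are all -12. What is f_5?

-1245

Build the table forward from the leading diagonal:
Third differences: -12, -12, -12, -12, -12
Second differences: -66, -78, -90, -102, -114
First differences: -152, -218, -296, -386, -488
f: -193, -345, -563, -859, -1245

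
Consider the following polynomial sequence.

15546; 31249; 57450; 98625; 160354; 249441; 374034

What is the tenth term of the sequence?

First differences: 15703, 26201, 41175, 61729, 89087, 124593
Second differences: 10498, 14974, 20554, 27358, 35506
Third differences: 4476, 5580, 6804, 8148
Fourth differences: 1104, 1224, 1344
Fifth differences: 120, 120
The fifth differences are constant (120).
1344 + 120 = 1464;  8148 + 1464 = 9612;  35506 + 9612 = 45118;  124593 + 45118 = 169711;  374034 + 169711 = 543745
1464 + 120 = 1584;  9612 + 1584 = 11196;  45118 + 11196 = 56314;  169711 + 56314 = 226025;  543745 + 226025 = 769770
1584 + 120 = 1704;  11196 + 1704 = 12900;  56314 + 12900 = 69214;  226025 + 69214 = 295239;  769770 + 295239 = 1065009

1065009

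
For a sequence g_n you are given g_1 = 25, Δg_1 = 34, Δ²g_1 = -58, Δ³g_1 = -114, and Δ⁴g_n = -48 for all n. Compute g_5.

-691

Build the table forward from the leading diagonal:
Δ⁴: -48, -48, -48, -48, -48
Δ³: -114, -162, -210, -258, -306
Δ²: -58, -172, -334, -544, -802
Δ: 34, -24, -196, -530, -1074
g: 25, 59, 35, -161, -691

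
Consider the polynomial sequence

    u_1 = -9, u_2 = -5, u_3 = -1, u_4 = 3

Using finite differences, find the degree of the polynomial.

1

D1: 4, 4, 4
The first differences are constant, so the polynomial has degree 1.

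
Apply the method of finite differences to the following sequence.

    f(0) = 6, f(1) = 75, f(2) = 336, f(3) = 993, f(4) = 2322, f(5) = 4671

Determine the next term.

First differences: 69, 261, 657, 1329, 2349
Second differences: 192, 396, 672, 1020
Third differences: 204, 276, 348
Fourth differences: 72, 72
Fourth differences constant at 72.
348 + 72 = 420;  1020 + 420 = 1440;  2349 + 1440 = 3789;  4671 + 3789 = 8460

8460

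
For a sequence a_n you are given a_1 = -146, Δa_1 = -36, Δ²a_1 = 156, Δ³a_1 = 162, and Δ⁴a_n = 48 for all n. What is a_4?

376

Build the table forward from the leading diagonal:
Δ⁴: 48, 48, 48, 48
Δ³: 162, 210, 258, 306
Δ²: 156, 318, 528, 786
Δ: -36, 120, 438, 966
a: -146, -182, -62, 376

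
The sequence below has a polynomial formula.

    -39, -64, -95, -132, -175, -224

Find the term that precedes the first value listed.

-20

-25, -31, -37, -43, -49
-6, -6, -6, -6
The second differences are constant at -6.
Work back: -25 + 6 = -19;  -39 + 19 = -20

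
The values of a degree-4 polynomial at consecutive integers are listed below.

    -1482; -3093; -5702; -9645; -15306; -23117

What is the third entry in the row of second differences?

D1: -1611, -2609, -3943, -5661, -7811
D2: -998, -1334, -1718, -2150
D3: -336, -384, -432
D4: -48, -48

-1718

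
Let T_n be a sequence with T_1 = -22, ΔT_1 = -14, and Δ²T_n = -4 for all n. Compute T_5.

Build the table forward from the leading diagonal:
Δ²: -4  -4  -4  -4  -4
Δ: -14  -18  -22  -26  -30
T: -22  -36  -54  -76  -102

-102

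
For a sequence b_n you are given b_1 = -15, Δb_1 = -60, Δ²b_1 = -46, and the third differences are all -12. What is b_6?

-895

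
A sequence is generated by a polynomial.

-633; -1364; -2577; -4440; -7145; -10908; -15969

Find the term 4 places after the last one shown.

-54833

D1: -731  -1213  -1863  -2705  -3763  -5061
D2: -482  -650  -842  -1058  -1298
D3: -168  -192  -216  -240
D4: -24  -24  -24
The fourth differences are constant (-24).
-240 − 24 = -264;  -1298 − 264 = -1562;  -5061 − 1562 = -6623;  -15969 − 6623 = -22592
-264 − 24 = -288;  -1562 − 288 = -1850;  -6623 − 1850 = -8473;  -22592 − 8473 = -31065
-288 − 24 = -312;  -1850 − 312 = -2162;  -8473 − 2162 = -10635;  -31065 − 10635 = -41700
-312 − 24 = -336;  -2162 − 336 = -2498;  -10635 − 2498 = -13133;  -41700 − 13133 = -54833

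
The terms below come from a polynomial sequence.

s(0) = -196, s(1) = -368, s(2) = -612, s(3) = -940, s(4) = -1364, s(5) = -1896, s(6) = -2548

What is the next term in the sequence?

-3332

First differences: -172, -244, -328, -424, -532, -652
Second differences: -72, -84, -96, -108, -120
Third differences: -12, -12, -12, -12
The third differences are constant (-12).
-120 − 12 = -132;  -652 − 132 = -784;  -2548 − 784 = -3332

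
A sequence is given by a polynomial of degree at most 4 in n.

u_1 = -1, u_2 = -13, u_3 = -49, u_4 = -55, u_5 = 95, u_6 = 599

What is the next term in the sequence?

Δ: -12 , -36 , -6 , 150 , 504
Δ²: -24 , 30 , 156 , 354
Δ³: 54 , 126 , 198
Δ⁴: 72 , 72
Fourth differences constant at 72.
198 + 72 = 270;  354 + 270 = 624;  504 + 624 = 1128;  599 + 1128 = 1727

1727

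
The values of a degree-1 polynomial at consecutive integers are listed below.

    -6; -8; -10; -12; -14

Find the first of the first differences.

First differences: -2, -2, -2, -2

-2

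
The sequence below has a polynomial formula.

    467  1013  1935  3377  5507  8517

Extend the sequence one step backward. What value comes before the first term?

177

546  922  1442  2130  3010
376  520  688  880
144  168  192
24  24
The fourth differences are constant at 24.
Work back: 144 − 24 = 120;  376 − 120 = 256;  546 − 256 = 290;  467 − 290 = 177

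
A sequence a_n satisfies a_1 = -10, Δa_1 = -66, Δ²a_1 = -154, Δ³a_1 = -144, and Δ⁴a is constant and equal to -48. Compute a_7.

-6316

Build the table forward from the leading diagonal:
Fourth differences: -48  -48  -48  -48  -48  -48  -48
Third differences: -144  -192  -240  -288  -336  -384  -432
Second differences: -154  -298  -490  -730  -1018  -1354  -1738
First differences: -66  -220  -518  -1008  -1738  -2756  -4110
a: -10  -76  -296  -814  -1822  -3560  -6316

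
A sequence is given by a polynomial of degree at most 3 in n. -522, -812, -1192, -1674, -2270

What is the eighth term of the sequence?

-4862

Δ: -290 , -380 , -482 , -596
Δ²: -90 , -102 , -114
Δ³: -12 , -12
Constant third difference = -12, so extend:
-114 − 12 = -126;  -596 − 126 = -722;  -2270 − 722 = -2992
-126 − 12 = -138;  -722 − 138 = -860;  -2992 − 860 = -3852
-138 − 12 = -150;  -860 − 150 = -1010;  -3852 − 1010 = -4862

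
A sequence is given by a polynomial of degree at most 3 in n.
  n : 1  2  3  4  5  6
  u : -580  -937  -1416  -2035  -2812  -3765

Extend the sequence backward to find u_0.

Δ: -357, -479, -619, -777, -953
Δ²: -122, -140, -158, -176
Δ³: -18, -18, -18
The third differences are constant at -18.
Work back: -122 + 18 = -104;  -357 + 104 = -253;  -580 + 253 = -327

-327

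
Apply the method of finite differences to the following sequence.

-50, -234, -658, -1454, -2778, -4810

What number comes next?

-7754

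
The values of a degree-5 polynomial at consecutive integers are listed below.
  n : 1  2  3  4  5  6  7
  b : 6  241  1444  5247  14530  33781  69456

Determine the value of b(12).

D1: 235 , 1203 , 3803 , 9283 , 19251 , 35675
D2: 968 , 2600 , 5480 , 9968 , 16424
D3: 1632 , 2880 , 4488 , 6456
D4: 1248 , 1608 , 1968
D5: 360 , 360
Constant fifth difference = 360, so extend:
1968 + 360 = 2328;  6456 + 2328 = 8784;  16424 + 8784 = 25208;  35675 + 25208 = 60883;  69456 + 60883 = 130339
2328 + 360 = 2688;  8784 + 2688 = 11472;  25208 + 11472 = 36680;  60883 + 36680 = 97563;  130339 + 97563 = 227902
2688 + 360 = 3048;  11472 + 3048 = 14520;  36680 + 14520 = 51200;  97563 + 51200 = 148763;  227902 + 148763 = 376665
3048 + 360 = 3408;  14520 + 3408 = 17928;  51200 + 17928 = 69128;  148763 + 69128 = 217891;  376665 + 217891 = 594556
3408 + 360 = 3768;  17928 + 3768 = 21696;  69128 + 21696 = 90824;  217891 + 90824 = 308715;  594556 + 308715 = 903271

903271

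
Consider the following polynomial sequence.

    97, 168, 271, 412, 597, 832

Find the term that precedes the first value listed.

First differences: 71, 103, 141, 185, 235
Second differences: 32, 38, 44, 50
Third differences: 6, 6, 6
The third differences are constant at 6.
Work back: 32 − 6 = 26;  71 − 26 = 45;  97 − 45 = 52

52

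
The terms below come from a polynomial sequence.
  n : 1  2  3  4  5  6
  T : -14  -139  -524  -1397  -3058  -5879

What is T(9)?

D1: -125 , -385 , -873 , -1661 , -2821
D2: -260 , -488 , -788 , -1160
D3: -228 , -300 , -372
D4: -72 , -72
The fourth differences are constant (-72).
-372 − 72 = -444;  -1160 − 444 = -1604;  -2821 − 1604 = -4425;  -5879 − 4425 = -10304
-444 − 72 = -516;  -1604 − 516 = -2120;  -4425 − 2120 = -6545;  -10304 − 6545 = -16849
-516 − 72 = -588;  -2120 − 588 = -2708;  -6545 − 2708 = -9253;  -16849 − 9253 = -26102

-26102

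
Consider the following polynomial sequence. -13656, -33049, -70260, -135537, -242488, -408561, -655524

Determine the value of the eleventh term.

-3065716

Δ: -19393  -37211  -65277  -106951  -166073  -246963
Δ²: -17818  -28066  -41674  -59122  -80890
Δ³: -10248  -13608  -17448  -21768
Δ⁴: -3360  -3840  -4320
Δ⁵: -480  -480
Fifth differences constant at -480.
-4320 − 480 = -4800;  -21768 − 4800 = -26568;  -80890 − 26568 = -107458;  -246963 − 107458 = -354421;  -655524 − 354421 = -1009945
-4800 − 480 = -5280;  -26568 − 5280 = -31848;  -107458 − 31848 = -139306;  -354421 − 139306 = -493727;  -1009945 − 493727 = -1503672
-5280 − 480 = -5760;  -31848 − 5760 = -37608;  -139306 − 37608 = -176914;  -493727 − 176914 = -670641;  -1503672 − 670641 = -2174313
-5760 − 480 = -6240;  -37608 − 6240 = -43848;  -176914 − 43848 = -220762;  -670641 − 220762 = -891403;  -2174313 − 891403 = -3065716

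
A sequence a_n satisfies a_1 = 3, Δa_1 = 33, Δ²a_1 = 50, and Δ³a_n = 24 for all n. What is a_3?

Build the table forward from the leading diagonal:
D3: 24  24  24
D2: 50  74  98
D1: 33  83  157
a: 3  36  119

119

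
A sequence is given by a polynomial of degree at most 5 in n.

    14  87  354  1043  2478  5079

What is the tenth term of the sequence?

38903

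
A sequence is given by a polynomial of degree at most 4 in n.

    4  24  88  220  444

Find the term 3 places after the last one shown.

1908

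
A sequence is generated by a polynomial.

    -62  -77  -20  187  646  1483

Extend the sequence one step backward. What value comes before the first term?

First differences: -15  57  207  459  837
Second differences: 72  150  252  378
Third differences: 78  102  126
Fourth differences: 24  24
The fourth differences are constant at 24.
Work back: 78 − 24 = 54;  72 − 54 = 18;  -15 − 18 = -33;  -62 + 33 = -29

-29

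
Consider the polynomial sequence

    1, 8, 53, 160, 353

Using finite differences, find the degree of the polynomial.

7, 45, 107, 193
38, 62, 86
24, 24
The third differences are constant, so the polynomial has degree 3.

3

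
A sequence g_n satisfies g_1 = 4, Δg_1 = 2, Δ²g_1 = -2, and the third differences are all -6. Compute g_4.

Build the table forward from the leading diagonal:
Δ³: -6, -6, -6, -6
Δ²: -2, -8, -14, -20
Δ: 2, 0, -8, -22
g: 4, 6, 6, -2

-2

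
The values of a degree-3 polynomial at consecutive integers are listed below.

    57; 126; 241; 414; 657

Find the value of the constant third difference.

D1: 69, 115, 173, 243
D2: 46, 58, 70
D3: 12, 12

12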